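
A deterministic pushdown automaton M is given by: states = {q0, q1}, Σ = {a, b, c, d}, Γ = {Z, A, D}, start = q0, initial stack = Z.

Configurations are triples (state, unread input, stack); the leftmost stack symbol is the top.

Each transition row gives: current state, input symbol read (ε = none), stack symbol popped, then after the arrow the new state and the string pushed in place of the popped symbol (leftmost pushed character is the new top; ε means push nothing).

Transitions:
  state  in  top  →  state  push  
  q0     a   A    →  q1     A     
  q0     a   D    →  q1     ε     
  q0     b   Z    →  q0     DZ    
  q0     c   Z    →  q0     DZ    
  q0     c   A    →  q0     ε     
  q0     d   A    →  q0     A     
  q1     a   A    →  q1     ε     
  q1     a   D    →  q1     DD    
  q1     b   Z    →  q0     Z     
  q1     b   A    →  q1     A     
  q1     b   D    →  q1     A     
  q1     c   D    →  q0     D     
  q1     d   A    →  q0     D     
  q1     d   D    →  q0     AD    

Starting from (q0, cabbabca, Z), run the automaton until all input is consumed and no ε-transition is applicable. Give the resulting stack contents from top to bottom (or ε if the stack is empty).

(q0, cabbabca, Z) ⊢ (q0, abbabca, DZ) ⊢ (q1, bbabca, Z) ⊢ (q0, babca, Z) ⊢ (q0, abca, DZ) ⊢ (q1, bca, Z) ⊢ (q0, ca, Z) ⊢ (q0, a, DZ) ⊢ (q1, ε, Z)
All input consumed in state q1 with stack Z.

Z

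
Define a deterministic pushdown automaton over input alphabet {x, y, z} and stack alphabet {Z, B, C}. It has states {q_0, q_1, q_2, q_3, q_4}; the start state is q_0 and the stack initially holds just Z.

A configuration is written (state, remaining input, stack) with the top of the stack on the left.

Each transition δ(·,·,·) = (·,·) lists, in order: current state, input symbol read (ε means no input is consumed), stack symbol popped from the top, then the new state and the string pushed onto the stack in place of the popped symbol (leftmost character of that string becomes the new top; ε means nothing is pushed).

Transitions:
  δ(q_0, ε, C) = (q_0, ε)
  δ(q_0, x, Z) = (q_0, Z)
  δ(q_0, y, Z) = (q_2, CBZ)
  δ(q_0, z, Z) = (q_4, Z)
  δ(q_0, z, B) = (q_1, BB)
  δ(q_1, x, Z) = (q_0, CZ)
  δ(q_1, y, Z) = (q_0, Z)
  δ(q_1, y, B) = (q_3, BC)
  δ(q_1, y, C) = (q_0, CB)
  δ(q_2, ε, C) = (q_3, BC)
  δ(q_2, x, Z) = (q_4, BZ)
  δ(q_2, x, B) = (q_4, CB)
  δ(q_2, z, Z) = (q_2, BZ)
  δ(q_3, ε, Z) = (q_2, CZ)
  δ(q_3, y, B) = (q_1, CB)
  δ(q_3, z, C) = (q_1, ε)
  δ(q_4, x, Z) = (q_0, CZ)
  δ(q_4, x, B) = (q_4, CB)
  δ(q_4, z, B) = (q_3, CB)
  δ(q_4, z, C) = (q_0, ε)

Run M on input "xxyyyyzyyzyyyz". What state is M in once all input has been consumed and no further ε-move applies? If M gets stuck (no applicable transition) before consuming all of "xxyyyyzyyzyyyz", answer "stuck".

stuck

(q_0, xxyyyyzyyzyyyz, Z) ⊢ (q_0, xyyyyzyyzyyyz, Z) ⊢ (q_0, yyyyzyyzyyyz, Z) ⊢ (q_2, yyyzyyzyyyz, CBZ) ⊢ (q_3, yyyzyyzyyyz, BCBZ) ⊢ (q_1, yyzyyzyyyz, CBCBZ) ⊢ (q_0, yzyyzyyyz, CBBCBZ) ⊢ (q_0, yzyyzyyyz, BBCBZ)
No transition for (q_0, y, top B); M blocks with input yzyyzyyyz remaining.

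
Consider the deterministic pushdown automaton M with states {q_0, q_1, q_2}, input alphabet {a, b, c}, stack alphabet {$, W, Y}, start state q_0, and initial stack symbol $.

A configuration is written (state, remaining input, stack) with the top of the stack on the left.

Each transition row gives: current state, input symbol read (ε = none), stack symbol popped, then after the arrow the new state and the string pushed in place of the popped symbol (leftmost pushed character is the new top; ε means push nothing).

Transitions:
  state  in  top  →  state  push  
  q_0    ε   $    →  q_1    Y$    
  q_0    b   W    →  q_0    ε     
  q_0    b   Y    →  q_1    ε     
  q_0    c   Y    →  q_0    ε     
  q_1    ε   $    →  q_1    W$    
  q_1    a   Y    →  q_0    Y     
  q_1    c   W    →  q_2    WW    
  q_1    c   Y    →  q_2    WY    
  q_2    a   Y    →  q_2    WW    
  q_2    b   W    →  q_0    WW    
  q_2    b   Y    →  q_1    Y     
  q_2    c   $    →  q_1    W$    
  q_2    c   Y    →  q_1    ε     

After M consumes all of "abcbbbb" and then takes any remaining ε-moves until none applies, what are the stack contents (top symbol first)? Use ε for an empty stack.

Y$

(q_0, abcbbbb, $)
  ε-move, top $: go to q_1, push Y$ → (q_1, abcbbbb, Y$)
  read a, top Y: go to q_0, push Y → (q_0, bcbbbb, Y$)
  read b, top Y: go to q_1, push ε → (q_1, cbbbb, $)
  ε-move, top $: go to q_1, push W$ → (q_1, cbbbb, W$)
  read c, top W: go to q_2, push WW → (q_2, bbbb, WW$)
  read b, top W: go to q_0, push WW → (q_0, bbb, WWW$)
  read b, top W: go to q_0, push ε → (q_0, bb, WW$)
  read b, top W: go to q_0, push ε → (q_0, b, W$)
  read b, top W: go to q_0, push ε → (q_0, ε, $)
  ε-move, top $: go to q_1, push Y$ → (q_1, ε, Y$)
All input consumed in state q_1 with stack Y$.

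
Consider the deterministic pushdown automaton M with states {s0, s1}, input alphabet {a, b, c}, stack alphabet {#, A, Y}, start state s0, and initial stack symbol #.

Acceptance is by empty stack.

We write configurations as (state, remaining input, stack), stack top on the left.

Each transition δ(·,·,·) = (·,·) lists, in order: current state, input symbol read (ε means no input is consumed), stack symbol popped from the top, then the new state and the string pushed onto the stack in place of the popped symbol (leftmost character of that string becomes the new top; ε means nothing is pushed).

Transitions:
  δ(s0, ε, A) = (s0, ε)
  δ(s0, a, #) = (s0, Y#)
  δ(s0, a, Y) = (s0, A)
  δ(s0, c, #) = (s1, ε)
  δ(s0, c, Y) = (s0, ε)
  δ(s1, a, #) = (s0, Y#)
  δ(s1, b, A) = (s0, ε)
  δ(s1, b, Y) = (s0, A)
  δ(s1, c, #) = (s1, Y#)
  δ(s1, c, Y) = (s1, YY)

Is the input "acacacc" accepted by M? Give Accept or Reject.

(s0, acacacc, #)
  read a, top #: go to s0, push Y# → (s0, cacacc, Y#)
  read c, top Y: go to s0, push ε → (s0, acacc, #)
  read a, top #: go to s0, push Y# → (s0, cacc, Y#)
  read c, top Y: go to s0, push ε → (s0, acc, #)
  read a, top #: go to s0, push Y# → (s0, cc, Y#)
  read c, top Y: go to s0, push ε → (s0, c, #)
  read c, top #: go to s1, push ε → (s1, ε, ε)
All input consumed and the stack is empty.

Accept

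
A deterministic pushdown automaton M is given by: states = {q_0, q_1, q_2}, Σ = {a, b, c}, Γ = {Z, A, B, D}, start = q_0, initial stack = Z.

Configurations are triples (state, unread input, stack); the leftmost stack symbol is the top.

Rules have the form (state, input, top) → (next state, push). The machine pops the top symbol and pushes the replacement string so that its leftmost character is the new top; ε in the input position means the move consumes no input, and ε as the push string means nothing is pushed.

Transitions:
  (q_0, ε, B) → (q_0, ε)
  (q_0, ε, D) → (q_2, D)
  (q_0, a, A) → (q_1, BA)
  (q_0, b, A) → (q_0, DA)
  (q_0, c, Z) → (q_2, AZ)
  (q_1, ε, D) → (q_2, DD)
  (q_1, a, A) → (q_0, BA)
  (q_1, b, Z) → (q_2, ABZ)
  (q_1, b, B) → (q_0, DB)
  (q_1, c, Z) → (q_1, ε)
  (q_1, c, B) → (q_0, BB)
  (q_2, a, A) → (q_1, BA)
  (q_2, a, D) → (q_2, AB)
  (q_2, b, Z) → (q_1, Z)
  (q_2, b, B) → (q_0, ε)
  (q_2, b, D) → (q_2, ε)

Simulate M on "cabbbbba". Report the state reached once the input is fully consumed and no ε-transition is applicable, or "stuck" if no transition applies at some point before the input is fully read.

(q_0, cabbbbba, Z)
  read c, top Z: go to q_2, push AZ → (q_2, abbbbba, AZ)
  read a, top A: go to q_1, push BA → (q_1, bbbbba, BAZ)
  read b, top B: go to q_0, push DB → (q_0, bbbba, DBAZ)
  ε-move, top D: go to q_2, push D → (q_2, bbbba, DBAZ)
  read b, top D: go to q_2, push ε → (q_2, bbba, BAZ)
  read b, top B: go to q_0, push ε → (q_0, bba, AZ)
  read b, top A: go to q_0, push DA → (q_0, ba, DAZ)
  ε-move, top D: go to q_2, push D → (q_2, ba, DAZ)
  read b, top D: go to q_2, push ε → (q_2, a, AZ)
  read a, top A: go to q_1, push BA → (q_1, ε, BAZ)
All input consumed; M is in state q_1.

q_1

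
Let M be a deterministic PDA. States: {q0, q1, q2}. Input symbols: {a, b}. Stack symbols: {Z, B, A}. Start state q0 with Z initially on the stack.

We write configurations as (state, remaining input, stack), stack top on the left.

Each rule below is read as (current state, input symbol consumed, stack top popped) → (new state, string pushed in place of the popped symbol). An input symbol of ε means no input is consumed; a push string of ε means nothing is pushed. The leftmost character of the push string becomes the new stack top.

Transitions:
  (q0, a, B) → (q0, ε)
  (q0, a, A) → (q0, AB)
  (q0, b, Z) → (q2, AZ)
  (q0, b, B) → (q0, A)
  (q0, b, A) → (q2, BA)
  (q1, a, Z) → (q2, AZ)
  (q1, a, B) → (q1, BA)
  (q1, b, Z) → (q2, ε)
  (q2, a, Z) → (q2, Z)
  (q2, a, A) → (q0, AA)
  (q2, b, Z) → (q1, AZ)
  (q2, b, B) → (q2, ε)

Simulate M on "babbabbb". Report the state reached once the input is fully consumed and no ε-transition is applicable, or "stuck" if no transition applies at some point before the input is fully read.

(q0, babbabbb, Z)
  read b, top Z: go to q2, push AZ → (q2, abbabbb, AZ)
  read a, top A: go to q0, push AA → (q0, bbabbb, AAZ)
  read b, top A: go to q2, push BA → (q2, babbb, BAAZ)
  read b, top B: go to q2, push ε → (q2, abbb, AAZ)
  read a, top A: go to q0, push AA → (q0, bbb, AAAZ)
  read b, top A: go to q2, push BA → (q2, bb, BAAAZ)
  read b, top B: go to q2, push ε → (q2, b, AAAZ)
No transition for (q2, b, top A); M blocks with input b remaining.

stuck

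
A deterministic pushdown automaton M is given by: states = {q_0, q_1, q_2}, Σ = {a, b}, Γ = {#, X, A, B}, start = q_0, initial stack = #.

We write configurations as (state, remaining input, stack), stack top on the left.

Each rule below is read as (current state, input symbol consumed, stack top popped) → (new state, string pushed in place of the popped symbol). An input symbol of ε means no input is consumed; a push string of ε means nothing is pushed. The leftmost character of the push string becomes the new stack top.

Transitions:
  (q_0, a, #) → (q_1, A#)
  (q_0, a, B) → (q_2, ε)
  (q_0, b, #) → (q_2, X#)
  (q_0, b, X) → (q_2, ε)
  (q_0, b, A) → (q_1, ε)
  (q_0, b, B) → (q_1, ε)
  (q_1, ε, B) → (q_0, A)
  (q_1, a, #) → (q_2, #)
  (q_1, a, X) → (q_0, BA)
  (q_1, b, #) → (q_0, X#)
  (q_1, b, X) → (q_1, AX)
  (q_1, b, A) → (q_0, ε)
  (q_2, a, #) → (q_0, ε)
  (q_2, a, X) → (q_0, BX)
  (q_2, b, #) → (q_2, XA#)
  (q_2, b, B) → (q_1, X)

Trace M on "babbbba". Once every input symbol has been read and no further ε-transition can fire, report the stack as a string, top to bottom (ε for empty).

(q_0, babbbba, #)
  read b, top #: go to q_2, push X# → (q_2, abbbba, X#)
  read a, top X: go to q_0, push BX → (q_0, bbbba, BX#)
  read b, top B: go to q_1, push ε → (q_1, bbba, X#)
  read b, top X: go to q_1, push AX → (q_1, bba, AX#)
  read b, top A: go to q_0, push ε → (q_0, ba, X#)
  read b, top X: go to q_2, push ε → (q_2, a, #)
  read a, top #: go to q_0, push ε → (q_0, ε, ε)
All input consumed in state q_0 with stack ε.

ε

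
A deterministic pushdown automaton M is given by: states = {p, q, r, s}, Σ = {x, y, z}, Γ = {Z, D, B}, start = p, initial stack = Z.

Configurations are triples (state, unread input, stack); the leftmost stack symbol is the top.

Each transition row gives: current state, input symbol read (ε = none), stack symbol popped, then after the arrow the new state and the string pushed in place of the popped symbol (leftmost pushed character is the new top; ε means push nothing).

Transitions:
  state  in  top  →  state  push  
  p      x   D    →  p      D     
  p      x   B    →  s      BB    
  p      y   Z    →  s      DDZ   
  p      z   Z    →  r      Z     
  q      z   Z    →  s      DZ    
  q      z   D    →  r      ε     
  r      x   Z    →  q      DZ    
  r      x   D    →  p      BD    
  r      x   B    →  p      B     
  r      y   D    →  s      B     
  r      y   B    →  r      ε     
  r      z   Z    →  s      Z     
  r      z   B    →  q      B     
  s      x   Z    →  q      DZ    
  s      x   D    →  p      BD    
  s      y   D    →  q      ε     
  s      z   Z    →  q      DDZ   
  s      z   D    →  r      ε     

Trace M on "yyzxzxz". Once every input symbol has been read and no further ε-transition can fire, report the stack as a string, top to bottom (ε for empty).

Z

(p, yyzxzxz, Z)
  read y, top Z: go to s, push DDZ → (s, yzxzxz, DDZ)
  read y, top D: go to q, push ε → (q, zxzxz, DZ)
  read z, top D: go to r, push ε → (r, xzxz, Z)
  read x, top Z: go to q, push DZ → (q, zxz, DZ)
  read z, top D: go to r, push ε → (r, xz, Z)
  read x, top Z: go to q, push DZ → (q, z, DZ)
  read z, top D: go to r, push ε → (r, ε, Z)
All input consumed in state r with stack Z.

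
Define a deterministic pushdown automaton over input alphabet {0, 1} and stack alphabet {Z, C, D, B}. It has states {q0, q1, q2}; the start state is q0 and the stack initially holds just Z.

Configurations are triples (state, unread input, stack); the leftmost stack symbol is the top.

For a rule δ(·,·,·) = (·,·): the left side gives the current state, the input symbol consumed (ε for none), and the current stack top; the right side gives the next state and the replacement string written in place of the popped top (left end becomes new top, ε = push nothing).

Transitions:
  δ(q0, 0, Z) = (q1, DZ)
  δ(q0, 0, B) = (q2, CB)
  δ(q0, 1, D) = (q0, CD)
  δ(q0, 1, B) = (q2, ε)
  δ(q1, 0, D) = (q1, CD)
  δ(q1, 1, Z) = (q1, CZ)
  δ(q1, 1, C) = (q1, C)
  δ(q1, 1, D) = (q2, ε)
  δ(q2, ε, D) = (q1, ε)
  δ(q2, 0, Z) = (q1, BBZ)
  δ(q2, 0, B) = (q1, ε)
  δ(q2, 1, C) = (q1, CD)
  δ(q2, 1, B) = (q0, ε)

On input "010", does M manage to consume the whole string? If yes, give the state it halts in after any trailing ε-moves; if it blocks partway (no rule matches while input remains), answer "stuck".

q1

(q0, 010, Z)
  read 0, top Z: go to q1, push DZ → (q1, 10, DZ)
  read 1, top D: go to q2, push ε → (q2, 0, Z)
  read 0, top Z: go to q1, push BBZ → (q1, ε, BBZ)
All input consumed; M is in state q1.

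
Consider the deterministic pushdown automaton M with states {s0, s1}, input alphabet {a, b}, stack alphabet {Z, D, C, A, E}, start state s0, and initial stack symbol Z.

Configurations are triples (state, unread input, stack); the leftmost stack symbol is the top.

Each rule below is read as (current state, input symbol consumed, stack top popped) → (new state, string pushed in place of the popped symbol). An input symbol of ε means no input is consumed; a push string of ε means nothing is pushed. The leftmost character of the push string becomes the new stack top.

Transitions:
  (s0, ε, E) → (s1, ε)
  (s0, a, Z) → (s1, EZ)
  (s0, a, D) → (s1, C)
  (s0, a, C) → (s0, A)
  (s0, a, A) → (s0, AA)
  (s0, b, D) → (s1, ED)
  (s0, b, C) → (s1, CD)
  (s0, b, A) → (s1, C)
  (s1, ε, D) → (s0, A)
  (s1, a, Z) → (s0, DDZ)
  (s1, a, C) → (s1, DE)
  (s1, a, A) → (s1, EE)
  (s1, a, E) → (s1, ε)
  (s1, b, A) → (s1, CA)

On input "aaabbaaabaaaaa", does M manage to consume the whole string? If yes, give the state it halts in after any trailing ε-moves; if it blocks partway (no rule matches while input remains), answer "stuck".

(s0, aaabbaaabaaaaa, Z)
  read a, top Z: go to s1, push EZ → (s1, aabbaaabaaaaa, EZ)
  read a, top E: go to s1, push ε → (s1, abbaaabaaaaa, Z)
  read a, top Z: go to s0, push DDZ → (s0, bbaaabaaaaa, DDZ)
  read b, top D: go to s1, push ED → (s1, baaabaaaaa, EDDZ)
No transition for (s1, b, top E); M blocks with input baaabaaaaa remaining.

stuck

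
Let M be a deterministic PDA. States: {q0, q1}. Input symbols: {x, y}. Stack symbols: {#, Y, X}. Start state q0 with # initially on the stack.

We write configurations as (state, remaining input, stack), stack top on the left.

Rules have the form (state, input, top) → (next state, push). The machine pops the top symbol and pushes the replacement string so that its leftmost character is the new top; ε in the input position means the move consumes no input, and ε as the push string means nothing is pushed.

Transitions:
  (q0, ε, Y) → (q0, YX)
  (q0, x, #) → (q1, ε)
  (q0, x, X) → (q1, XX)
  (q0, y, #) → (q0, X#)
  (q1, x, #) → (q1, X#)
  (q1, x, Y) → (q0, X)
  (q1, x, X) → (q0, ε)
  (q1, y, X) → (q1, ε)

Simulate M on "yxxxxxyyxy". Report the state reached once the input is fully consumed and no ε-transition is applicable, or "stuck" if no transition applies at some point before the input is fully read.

q1

(q0, yxxxxxyyxy, #)
  read y, top #: go to q0, push X# → (q0, xxxxxyyxy, X#)
  read x, top X: go to q1, push XX → (q1, xxxxyyxy, XX#)
  read x, top X: go to q0, push ε → (q0, xxxyyxy, X#)
  read x, top X: go to q1, push XX → (q1, xxyyxy, XX#)
  read x, top X: go to q0, push ε → (q0, xyyxy, X#)
  read x, top X: go to q1, push XX → (q1, yyxy, XX#)
  read y, top X: go to q1, push ε → (q1, yxy, X#)
  read y, top X: go to q1, push ε → (q1, xy, #)
  read x, top #: go to q1, push X# → (q1, y, X#)
  read y, top X: go to q1, push ε → (q1, ε, #)
All input consumed; M is in state q1.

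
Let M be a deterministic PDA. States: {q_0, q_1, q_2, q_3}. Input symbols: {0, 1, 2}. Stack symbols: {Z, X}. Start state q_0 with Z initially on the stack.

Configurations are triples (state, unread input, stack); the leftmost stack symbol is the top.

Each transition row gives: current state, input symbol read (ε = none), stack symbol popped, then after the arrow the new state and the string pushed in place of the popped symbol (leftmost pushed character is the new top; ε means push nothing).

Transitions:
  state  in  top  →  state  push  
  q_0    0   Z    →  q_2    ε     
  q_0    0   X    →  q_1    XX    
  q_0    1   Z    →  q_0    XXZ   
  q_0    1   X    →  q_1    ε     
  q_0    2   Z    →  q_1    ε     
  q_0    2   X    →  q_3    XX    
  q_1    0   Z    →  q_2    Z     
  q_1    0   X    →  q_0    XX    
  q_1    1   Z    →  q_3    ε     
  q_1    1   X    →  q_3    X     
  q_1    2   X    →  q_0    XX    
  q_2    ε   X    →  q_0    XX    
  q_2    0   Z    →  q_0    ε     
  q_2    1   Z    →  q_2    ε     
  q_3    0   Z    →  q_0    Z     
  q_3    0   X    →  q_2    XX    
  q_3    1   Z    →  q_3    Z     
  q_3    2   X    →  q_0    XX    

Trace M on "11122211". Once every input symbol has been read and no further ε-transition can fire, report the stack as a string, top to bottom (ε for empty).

(q_0, 11122211, Z)
  read 1, top Z: go to q_0, push XXZ → (q_0, 1122211, XXZ)
  read 1, top X: go to q_1, push ε → (q_1, 122211, XZ)
  read 1, top X: go to q_3, push X → (q_3, 22211, XZ)
  read 2, top X: go to q_0, push XX → (q_0, 2211, XXZ)
  read 2, top X: go to q_3, push XX → (q_3, 211, XXXZ)
  read 2, top X: go to q_0, push XX → (q_0, 11, XXXXZ)
  read 1, top X: go to q_1, push ε → (q_1, 1, XXXZ)
  read 1, top X: go to q_3, push X → (q_3, ε, XXXZ)
All input consumed in state q_3 with stack XXXZ.

XXXZ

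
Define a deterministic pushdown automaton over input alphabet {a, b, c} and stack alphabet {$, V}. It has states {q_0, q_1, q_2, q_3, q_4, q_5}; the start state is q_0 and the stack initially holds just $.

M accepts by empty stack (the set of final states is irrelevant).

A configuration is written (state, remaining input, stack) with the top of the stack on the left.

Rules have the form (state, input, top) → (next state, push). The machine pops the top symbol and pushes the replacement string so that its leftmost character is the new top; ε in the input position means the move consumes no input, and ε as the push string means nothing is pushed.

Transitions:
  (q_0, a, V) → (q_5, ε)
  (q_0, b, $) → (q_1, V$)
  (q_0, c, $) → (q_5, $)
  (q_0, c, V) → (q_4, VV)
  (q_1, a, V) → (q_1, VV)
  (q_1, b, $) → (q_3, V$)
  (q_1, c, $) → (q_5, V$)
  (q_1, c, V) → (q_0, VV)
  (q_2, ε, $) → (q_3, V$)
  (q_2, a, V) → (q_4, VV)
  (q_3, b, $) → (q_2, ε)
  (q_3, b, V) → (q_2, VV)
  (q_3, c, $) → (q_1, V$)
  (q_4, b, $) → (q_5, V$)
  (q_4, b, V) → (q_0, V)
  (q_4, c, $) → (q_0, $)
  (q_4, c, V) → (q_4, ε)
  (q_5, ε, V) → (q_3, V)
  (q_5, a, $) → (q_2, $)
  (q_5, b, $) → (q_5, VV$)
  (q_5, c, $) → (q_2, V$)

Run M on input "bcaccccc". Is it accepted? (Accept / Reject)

Reject

(q_0, bcaccccc, $) ⊢ (q_1, caccccc, V$) ⊢ (q_0, accccc, VV$) ⊢ (q_5, ccccc, V$) ⊢ (q_3, ccccc, V$)
No transition applies at (q_3, ccccc, V$); input not fully consumed.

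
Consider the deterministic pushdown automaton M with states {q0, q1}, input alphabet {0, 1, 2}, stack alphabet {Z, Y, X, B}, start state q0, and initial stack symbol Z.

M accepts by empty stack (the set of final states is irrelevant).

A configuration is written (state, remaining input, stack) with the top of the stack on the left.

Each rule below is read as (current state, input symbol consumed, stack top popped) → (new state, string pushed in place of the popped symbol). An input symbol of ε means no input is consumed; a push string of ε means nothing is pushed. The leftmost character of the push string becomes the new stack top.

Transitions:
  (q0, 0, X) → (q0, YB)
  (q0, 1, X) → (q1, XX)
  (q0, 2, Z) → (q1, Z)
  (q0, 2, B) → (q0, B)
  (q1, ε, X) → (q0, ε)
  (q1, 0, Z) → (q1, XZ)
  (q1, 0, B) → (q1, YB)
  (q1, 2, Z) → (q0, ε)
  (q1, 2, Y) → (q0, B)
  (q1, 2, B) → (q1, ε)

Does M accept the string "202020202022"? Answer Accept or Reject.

(q0, 202020202022, Z)
  read 2, top Z: go to q1, push Z → (q1, 02020202022, Z)
  read 0, top Z: go to q1, push XZ → (q1, 2020202022, XZ)
  ε-move, top X: go to q0, push ε → (q0, 2020202022, Z)
  read 2, top Z: go to q1, push Z → (q1, 020202022, Z)
  read 0, top Z: go to q1, push XZ → (q1, 20202022, XZ)
  ε-move, top X: go to q0, push ε → (q0, 20202022, Z)
  read 2, top Z: go to q1, push Z → (q1, 0202022, Z)
  read 0, top Z: go to q1, push XZ → (q1, 202022, XZ)
  ε-move, top X: go to q0, push ε → (q0, 202022, Z)
  read 2, top Z: go to q1, push Z → (q1, 02022, Z)
  read 0, top Z: go to q1, push XZ → (q1, 2022, XZ)
  ε-move, top X: go to q0, push ε → (q0, 2022, Z)
  read 2, top Z: go to q1, push Z → (q1, 022, Z)
  read 0, top Z: go to q1, push XZ → (q1, 22, XZ)
  ε-move, top X: go to q0, push ε → (q0, 22, Z)
  read 2, top Z: go to q1, push Z → (q1, 2, Z)
  read 2, top Z: go to q0, push ε → (q0, ε, ε)
All input consumed and the stack is empty.

Accept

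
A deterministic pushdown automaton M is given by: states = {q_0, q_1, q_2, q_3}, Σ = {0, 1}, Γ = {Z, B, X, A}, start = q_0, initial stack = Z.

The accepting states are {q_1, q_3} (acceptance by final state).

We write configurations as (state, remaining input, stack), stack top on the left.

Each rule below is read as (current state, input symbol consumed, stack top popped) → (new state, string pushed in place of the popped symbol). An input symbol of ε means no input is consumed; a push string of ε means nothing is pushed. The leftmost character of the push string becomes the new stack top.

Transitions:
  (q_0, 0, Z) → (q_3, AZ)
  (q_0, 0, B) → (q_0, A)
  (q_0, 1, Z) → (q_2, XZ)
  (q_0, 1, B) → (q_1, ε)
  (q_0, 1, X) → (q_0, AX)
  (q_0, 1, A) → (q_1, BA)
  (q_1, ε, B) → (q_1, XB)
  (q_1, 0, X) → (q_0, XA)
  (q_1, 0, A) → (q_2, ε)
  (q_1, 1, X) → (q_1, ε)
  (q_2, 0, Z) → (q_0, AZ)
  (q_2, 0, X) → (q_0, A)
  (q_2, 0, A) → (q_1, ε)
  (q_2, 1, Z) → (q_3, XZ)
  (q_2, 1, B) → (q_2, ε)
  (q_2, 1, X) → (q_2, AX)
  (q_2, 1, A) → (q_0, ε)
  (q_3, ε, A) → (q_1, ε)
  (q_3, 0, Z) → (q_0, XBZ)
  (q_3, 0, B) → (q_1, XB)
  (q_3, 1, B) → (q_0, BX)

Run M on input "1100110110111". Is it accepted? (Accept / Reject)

(q_0, 1100110110111, Z)
  read 1, top Z: go to q_2, push XZ → (q_2, 100110110111, XZ)
  read 1, top X: go to q_2, push AX → (q_2, 00110110111, AXZ)
  read 0, top A: go to q_1, push ε → (q_1, 0110110111, XZ)
  read 0, top X: go to q_0, push XA → (q_0, 110110111, XAZ)
  read 1, top X: go to q_0, push AX → (q_0, 10110111, AXAZ)
  read 1, top A: go to q_1, push BA → (q_1, 0110111, BAXAZ)
  ε-move, top B: go to q_1, push XB → (q_1, 0110111, XBAXAZ)
  read 0, top X: go to q_0, push XA → (q_0, 110111, XABAXAZ)
  read 1, top X: go to q_0, push AX → (q_0, 10111, AXABAXAZ)
  read 1, top A: go to q_1, push BA → (q_1, 0111, BAXABAXAZ)
  ε-move, top B: go to q_1, push XB → (q_1, 0111, XBAXABAXAZ)
  read 0, top X: go to q_0, push XA → (q_0, 111, XABAXABAXAZ)
  read 1, top X: go to q_0, push AX → (q_0, 11, AXABAXABAXAZ)
  read 1, top A: go to q_1, push BA → (q_1, 1, BAXABAXABAXAZ)
  ε-move, top B: go to q_1, push XB → (q_1, 1, XBAXABAXABAXAZ)
  read 1, top X: go to q_1, push ε → (q_1, ε, BAXABAXABAXAZ)
All input consumed; state q_1 ∈ F.

Accept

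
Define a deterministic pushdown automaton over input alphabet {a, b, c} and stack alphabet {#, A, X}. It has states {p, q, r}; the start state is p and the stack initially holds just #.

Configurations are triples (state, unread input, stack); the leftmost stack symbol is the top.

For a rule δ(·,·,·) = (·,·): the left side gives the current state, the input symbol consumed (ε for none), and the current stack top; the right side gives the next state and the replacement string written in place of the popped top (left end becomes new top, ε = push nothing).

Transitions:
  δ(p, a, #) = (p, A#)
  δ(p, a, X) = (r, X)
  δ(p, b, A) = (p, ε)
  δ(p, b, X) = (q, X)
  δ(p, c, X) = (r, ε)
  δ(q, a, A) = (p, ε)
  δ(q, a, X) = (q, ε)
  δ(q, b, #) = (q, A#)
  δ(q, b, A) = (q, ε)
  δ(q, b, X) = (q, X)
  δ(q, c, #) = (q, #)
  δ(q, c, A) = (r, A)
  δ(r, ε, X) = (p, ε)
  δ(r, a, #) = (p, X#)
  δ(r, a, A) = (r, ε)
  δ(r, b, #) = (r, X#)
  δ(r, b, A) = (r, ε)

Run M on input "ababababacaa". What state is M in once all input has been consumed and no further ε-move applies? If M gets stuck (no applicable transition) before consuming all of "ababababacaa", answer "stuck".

(p, ababababacaa, #)
  read a, top #: go to p, push A# → (p, babababacaa, A#)
  read b, top A: go to p, push ε → (p, abababacaa, #)
  read a, top #: go to p, push A# → (p, bababacaa, A#)
  read b, top A: go to p, push ε → (p, ababacaa, #)
  read a, top #: go to p, push A# → (p, babacaa, A#)
  read b, top A: go to p, push ε → (p, abacaa, #)
  read a, top #: go to p, push A# → (p, bacaa, A#)
  read b, top A: go to p, push ε → (p, acaa, #)
  read a, top #: go to p, push A# → (p, caa, A#)
No transition for (p, c, top A); M blocks with input caa remaining.

stuck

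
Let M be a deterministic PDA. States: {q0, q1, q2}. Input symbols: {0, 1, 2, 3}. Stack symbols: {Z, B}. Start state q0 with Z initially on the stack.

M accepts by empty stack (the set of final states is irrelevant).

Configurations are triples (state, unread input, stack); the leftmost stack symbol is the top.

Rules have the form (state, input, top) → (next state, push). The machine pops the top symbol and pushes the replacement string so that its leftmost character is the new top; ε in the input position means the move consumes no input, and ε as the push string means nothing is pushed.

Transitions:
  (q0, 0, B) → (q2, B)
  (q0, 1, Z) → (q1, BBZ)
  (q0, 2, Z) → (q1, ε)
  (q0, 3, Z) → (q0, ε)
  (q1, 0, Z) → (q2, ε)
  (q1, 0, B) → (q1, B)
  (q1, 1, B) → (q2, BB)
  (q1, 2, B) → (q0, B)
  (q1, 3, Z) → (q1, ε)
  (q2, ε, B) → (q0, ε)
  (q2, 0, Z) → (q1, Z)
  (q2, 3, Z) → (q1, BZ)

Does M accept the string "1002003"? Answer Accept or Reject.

(q0, 1002003, Z)
  read 1, top Z: go to q1, push BBZ → (q1, 002003, BBZ)
  read 0, top B: go to q1, push B → (q1, 02003, BBZ)
  read 0, top B: go to q1, push B → (q1, 2003, BBZ)
  read 2, top B: go to q0, push B → (q0, 003, BBZ)
  read 0, top B: go to q2, push B → (q2, 03, BBZ)
  ε-move, top B: go to q0, push ε → (q0, 03, BZ)
  read 0, top B: go to q2, push B → (q2, 3, BZ)
  ε-move, top B: go to q0, push ε → (q0, 3, Z)
  read 3, top Z: go to q0, push ε → (q0, ε, ε)
All input consumed and the stack is empty.

Accept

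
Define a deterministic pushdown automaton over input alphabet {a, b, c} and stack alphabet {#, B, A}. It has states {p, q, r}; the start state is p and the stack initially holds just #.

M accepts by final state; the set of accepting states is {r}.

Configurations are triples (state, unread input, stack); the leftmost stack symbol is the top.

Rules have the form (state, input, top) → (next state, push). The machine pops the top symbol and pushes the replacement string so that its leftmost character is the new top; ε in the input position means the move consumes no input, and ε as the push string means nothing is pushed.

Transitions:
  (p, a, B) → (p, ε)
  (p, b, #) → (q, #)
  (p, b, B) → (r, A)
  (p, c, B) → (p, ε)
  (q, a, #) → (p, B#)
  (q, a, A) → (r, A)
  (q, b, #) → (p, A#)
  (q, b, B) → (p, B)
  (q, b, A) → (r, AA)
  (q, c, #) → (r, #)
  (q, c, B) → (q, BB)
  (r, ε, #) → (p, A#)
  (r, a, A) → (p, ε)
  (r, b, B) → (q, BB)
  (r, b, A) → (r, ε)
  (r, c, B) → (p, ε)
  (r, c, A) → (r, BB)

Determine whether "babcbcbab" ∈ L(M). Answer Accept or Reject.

Accept

(p, babcbcbab, #)
  read b, top #: go to q, push # → (q, abcbcbab, #)
  read a, top #: go to p, push B# → (p, bcbcbab, B#)
  read b, top B: go to r, push A → (r, cbcbab, A#)
  read c, top A: go to r, push BB → (r, bcbab, BB#)
  read b, top B: go to q, push BB → (q, cbab, BBB#)
  read c, top B: go to q, push BB → (q, bab, BBBB#)
  read b, top B: go to p, push B → (p, ab, BBBB#)
  read a, top B: go to p, push ε → (p, b, BBB#)
  read b, top B: go to r, push A → (r, ε, ABB#)
All input consumed; state r ∈ F.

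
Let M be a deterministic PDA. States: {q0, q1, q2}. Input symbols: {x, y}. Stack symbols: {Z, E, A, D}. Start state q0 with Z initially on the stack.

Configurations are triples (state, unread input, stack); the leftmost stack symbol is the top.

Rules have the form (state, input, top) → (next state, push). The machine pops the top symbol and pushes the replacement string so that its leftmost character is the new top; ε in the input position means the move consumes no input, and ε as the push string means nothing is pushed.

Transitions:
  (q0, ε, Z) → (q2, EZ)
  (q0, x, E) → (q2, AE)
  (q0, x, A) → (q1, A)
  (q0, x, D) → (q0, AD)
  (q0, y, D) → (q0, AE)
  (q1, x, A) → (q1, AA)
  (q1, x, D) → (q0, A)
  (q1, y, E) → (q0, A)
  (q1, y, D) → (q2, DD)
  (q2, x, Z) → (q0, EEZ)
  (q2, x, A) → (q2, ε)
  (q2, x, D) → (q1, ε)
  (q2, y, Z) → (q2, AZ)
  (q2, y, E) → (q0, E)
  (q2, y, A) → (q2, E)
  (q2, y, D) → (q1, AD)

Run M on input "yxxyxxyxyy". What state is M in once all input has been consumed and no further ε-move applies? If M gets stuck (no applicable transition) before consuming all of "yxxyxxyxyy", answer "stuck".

q0

(q0, yxxyxxyxyy, Z)
  ε-move, top Z: go to q2, push EZ → (q2, yxxyxxyxyy, EZ)
  read y, top E: go to q0, push E → (q0, xxyxxyxyy, EZ)
  read x, top E: go to q2, push AE → (q2, xyxxyxyy, AEZ)
  read x, top A: go to q2, push ε → (q2, yxxyxyy, EZ)
  read y, top E: go to q0, push E → (q0, xxyxyy, EZ)
  read x, top E: go to q2, push AE → (q2, xyxyy, AEZ)
  read x, top A: go to q2, push ε → (q2, yxyy, EZ)
  read y, top E: go to q0, push E → (q0, xyy, EZ)
  read x, top E: go to q2, push AE → (q2, yy, AEZ)
  read y, top A: go to q2, push E → (q2, y, EEZ)
  read y, top E: go to q0, push E → (q0, ε, EEZ)
All input consumed; M is in state q0.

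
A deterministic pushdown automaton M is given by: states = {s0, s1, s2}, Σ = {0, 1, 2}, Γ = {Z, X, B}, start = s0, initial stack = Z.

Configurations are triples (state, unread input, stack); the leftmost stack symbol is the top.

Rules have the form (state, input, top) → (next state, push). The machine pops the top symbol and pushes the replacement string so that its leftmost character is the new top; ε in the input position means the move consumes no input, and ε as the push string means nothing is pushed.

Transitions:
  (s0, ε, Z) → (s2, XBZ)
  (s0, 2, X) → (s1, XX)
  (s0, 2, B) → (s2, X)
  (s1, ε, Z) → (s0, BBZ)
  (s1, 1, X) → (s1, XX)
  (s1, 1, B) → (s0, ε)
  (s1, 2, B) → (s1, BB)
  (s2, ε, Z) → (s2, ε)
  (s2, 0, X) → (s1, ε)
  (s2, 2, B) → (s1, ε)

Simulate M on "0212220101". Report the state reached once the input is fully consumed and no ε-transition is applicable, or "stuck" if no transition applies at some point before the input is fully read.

(s0, 0212220101, Z)
  ε-move, top Z: go to s2, push XBZ → (s2, 0212220101, XBZ)
  read 0, top X: go to s1, push ε → (s1, 212220101, BZ)
  read 2, top B: go to s1, push BB → (s1, 12220101, BBZ)
  read 1, top B: go to s0, push ε → (s0, 2220101, BZ)
  read 2, top B: go to s2, push X → (s2, 220101, XZ)
No transition for (s2, 2, top X); M blocks with input 220101 remaining.

stuck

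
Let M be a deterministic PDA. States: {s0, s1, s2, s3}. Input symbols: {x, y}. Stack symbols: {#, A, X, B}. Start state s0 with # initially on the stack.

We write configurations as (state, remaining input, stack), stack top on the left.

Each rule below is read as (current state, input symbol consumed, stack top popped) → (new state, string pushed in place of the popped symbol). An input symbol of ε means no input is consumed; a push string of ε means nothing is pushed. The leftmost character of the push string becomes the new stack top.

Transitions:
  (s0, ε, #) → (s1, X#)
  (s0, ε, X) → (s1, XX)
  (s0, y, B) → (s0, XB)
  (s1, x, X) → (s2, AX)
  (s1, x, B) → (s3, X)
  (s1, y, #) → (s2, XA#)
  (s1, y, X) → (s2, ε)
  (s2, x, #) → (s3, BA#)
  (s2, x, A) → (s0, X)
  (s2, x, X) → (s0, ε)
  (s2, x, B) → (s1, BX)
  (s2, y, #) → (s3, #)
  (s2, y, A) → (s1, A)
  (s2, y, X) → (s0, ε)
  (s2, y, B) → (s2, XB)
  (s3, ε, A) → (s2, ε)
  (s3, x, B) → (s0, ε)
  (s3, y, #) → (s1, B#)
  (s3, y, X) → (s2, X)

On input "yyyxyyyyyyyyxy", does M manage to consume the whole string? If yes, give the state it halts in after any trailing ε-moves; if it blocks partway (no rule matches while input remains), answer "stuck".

stuck

(s0, yyyxyyyyyyyyxy, #)
  ε-move, top #: go to s1, push X# → (s1, yyyxyyyyyyyyxy, X#)
  read y, top X: go to s2, push ε → (s2, yyxyyyyyyyyxy, #)
  read y, top #: go to s3, push # → (s3, yxyyyyyyyyxy, #)
  read y, top #: go to s1, push B# → (s1, xyyyyyyyyxy, B#)
  read x, top B: go to s3, push X → (s3, yyyyyyyyxy, X#)
  read y, top X: go to s2, push X → (s2, yyyyyyyxy, X#)
  read y, top X: go to s0, push ε → (s0, yyyyyyxy, #)
  ε-move, top #: go to s1, push X# → (s1, yyyyyyxy, X#)
  read y, top X: go to s2, push ε → (s2, yyyyyxy, #)
  read y, top #: go to s3, push # → (s3, yyyyxy, #)
  read y, top #: go to s1, push B# → (s1, yyyxy, B#)
No transition for (s1, y, top B); M blocks with input yyyxy remaining.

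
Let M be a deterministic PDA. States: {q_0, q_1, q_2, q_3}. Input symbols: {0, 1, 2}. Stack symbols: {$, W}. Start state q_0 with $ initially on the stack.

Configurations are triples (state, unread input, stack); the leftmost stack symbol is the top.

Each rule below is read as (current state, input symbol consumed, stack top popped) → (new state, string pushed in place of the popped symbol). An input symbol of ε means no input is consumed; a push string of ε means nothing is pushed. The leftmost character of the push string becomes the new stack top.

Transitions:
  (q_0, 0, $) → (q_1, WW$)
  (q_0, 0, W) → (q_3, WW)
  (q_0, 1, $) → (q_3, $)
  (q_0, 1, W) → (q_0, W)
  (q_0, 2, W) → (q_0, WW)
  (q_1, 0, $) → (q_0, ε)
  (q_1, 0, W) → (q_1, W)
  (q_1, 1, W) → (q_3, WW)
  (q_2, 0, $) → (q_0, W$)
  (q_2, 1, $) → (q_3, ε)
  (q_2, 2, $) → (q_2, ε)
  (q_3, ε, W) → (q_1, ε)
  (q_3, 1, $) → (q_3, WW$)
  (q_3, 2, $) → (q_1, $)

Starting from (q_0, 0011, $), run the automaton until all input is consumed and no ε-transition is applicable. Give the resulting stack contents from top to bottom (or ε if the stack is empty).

(q_0, 0011, $)
  read 0, top $: go to q_1, push WW$ → (q_1, 011, WW$)
  read 0, top W: go to q_1, push W → (q_1, 11, WW$)
  read 1, top W: go to q_3, push WW → (q_3, 1, WWW$)
  ε-move, top W: go to q_1, push ε → (q_1, 1, WW$)
  read 1, top W: go to q_3, push WW → (q_3, ε, WWW$)
  ε-move, top W: go to q_1, push ε → (q_1, ε, WW$)
All input consumed in state q_1 with stack WW$.

WW$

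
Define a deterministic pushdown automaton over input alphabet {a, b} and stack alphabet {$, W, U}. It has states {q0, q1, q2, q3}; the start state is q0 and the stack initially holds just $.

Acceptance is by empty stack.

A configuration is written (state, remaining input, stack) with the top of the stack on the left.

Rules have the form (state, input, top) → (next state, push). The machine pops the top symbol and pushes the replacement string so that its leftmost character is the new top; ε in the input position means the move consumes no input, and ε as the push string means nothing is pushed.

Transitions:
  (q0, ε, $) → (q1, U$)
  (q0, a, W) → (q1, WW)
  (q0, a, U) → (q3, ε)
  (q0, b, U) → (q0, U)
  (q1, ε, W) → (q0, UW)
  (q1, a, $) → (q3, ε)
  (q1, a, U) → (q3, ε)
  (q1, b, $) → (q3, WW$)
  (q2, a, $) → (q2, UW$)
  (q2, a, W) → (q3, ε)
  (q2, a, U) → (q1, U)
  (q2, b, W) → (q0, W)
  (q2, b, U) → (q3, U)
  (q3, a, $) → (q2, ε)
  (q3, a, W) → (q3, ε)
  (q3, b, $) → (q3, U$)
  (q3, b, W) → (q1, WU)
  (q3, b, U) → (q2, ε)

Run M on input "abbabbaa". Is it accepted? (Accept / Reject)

Accept

(q0, abbabbaa, $)
  ε-move, top $: go to q1, push U$ → (q1, abbabbaa, U$)
  read a, top U: go to q3, push ε → (q3, bbabbaa, $)
  read b, top $: go to q3, push U$ → (q3, babbaa, U$)
  read b, top U: go to q2, push ε → (q2, abbaa, $)
  read a, top $: go to q2, push UW$ → (q2, bbaa, UW$)
  read b, top U: go to q3, push U → (q3, baa, UW$)
  read b, top U: go to q2, push ε → (q2, aa, W$)
  read a, top W: go to q3, push ε → (q3, a, $)
  read a, top $: go to q2, push ε → (q2, ε, ε)
All input consumed and the stack is empty.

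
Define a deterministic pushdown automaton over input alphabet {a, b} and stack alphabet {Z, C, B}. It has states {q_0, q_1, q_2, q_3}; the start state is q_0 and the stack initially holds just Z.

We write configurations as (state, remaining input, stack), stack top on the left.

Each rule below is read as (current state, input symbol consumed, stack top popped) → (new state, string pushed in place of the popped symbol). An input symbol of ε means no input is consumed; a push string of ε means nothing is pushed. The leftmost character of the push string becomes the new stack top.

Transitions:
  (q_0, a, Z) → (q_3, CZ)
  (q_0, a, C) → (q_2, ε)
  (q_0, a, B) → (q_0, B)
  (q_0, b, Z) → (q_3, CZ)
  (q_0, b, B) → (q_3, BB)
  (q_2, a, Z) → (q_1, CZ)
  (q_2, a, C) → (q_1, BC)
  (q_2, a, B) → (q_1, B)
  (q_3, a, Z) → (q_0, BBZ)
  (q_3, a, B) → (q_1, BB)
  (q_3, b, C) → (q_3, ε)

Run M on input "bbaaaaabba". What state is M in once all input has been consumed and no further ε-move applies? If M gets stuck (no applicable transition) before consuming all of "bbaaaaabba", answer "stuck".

(q_0, bbaaaaabba, Z) ⊢ (q_3, baaaaabba, CZ) ⊢ (q_3, aaaaabba, Z) ⊢ (q_0, aaaabba, BBZ) ⊢ (q_0, aaabba, BBZ) ⊢ (q_0, aabba, BBZ) ⊢ (q_0, abba, BBZ) ⊢ (q_0, bba, BBZ) ⊢ (q_3, ba, BBBZ)
No transition for (q_3, b, top B); M blocks with input ba remaining.

stuck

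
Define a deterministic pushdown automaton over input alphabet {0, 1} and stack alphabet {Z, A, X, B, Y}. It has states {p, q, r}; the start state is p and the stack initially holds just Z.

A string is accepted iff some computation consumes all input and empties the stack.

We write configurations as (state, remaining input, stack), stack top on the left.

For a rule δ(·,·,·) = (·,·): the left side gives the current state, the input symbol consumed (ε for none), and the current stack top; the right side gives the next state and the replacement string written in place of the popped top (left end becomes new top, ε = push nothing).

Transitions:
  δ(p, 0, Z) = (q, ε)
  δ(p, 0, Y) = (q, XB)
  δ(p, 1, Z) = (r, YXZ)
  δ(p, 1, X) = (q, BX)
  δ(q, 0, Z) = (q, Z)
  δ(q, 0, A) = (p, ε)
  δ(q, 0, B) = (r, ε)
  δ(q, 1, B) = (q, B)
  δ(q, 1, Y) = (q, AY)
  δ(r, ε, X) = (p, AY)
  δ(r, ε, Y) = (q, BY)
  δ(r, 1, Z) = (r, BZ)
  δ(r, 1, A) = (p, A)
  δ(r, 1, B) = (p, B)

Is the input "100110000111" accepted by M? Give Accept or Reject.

Reject

(p, 100110000111, Z)
  read 1, top Z: go to r, push YXZ → (r, 00110000111, YXZ)
  ε-move, top Y: go to q, push BY → (q, 00110000111, BYXZ)
  read 0, top B: go to r, push ε → (r, 0110000111, YXZ)
  ε-move, top Y: go to q, push BY → (q, 0110000111, BYXZ)
  read 0, top B: go to r, push ε → (r, 110000111, YXZ)
  ε-move, top Y: go to q, push BY → (q, 110000111, BYXZ)
  read 1, top B: go to q, push B → (q, 10000111, BYXZ)
  read 1, top B: go to q, push B → (q, 0000111, BYXZ)
  read 0, top B: go to r, push ε → (r, 000111, YXZ)
  ε-move, top Y: go to q, push BY → (q, 000111, BYXZ)
  read 0, top B: go to r, push ε → (r, 00111, YXZ)
  ε-move, top Y: go to q, push BY → (q, 00111, BYXZ)
  read 0, top B: go to r, push ε → (r, 0111, YXZ)
  ε-move, top Y: go to q, push BY → (q, 0111, BYXZ)
  read 0, top B: go to r, push ε → (r, 111, YXZ)
  ε-move, top Y: go to q, push BY → (q, 111, BYXZ)
  read 1, top B: go to q, push B → (q, 11, BYXZ)
  read 1, top B: go to q, push B → (q, 1, BYXZ)
  read 1, top B: go to q, push B → (q, ε, BYXZ)
All input consumed; stack is BYXZ, not empty, and no further ε-move applies.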